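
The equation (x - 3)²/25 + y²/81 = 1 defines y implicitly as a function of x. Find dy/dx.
Take d/dx of both sides. Since y is implicitly a function of x, the chain rule attaches a y' = dy/dx factor whenever we differentiate through y.

Set F(x, y) = (left side) − (right side), so the curve is F = 0. Differentiating each term of F:
  d/dx[y^2/81] = 2y·y'/81
  d/dx[(x - 3)^2/25] = 2x/25 - 6/25
  d/dx[-1] = 0

Collecting, the y'-free part is the partial derivative in x and the y' coefficient is the partial derivative in y:
  ∂F/∂x = 2x/25 - 6/25
  ∂F/∂y = 2y/81

so d/dx[F(x, y(x))] = ∂F/∂x + (∂F/∂y)·y' = 0. Rearranging,
  dy/dx = -(∂F/∂x)/(∂F/∂y) = -(2x/25 - 6/25)/(2y/81)
        = -(2(x - 3)/25)/(2y/81) = 81(3 - x)/(25y)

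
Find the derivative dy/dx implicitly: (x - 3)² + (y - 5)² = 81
Apply d/dx to both sides, remembering that y depends on x. Each occurrence of y therefore brings in a y' = dy/dx via the chain rule.

With F(x, y) equal to the left-hand side minus the right, differentiate F term by term:
  d/dx[(x - 3)^2] = 2x - 6
  d/dx[(y - 5)^2] = 2·y'(y - 5)
  d/dx[-81] = 0
Adding these up, d/dx[F] = 0 becomes
  (2x - 6) + (2y - 10)·y' = 0,
so isolating y',
  dy/dx = -(2x - 6)/(2y - 10) = (3 - x)/(y - 5)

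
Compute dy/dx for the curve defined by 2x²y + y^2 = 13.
Take d/dx of both sides. Since y is implicitly a function of x, the chain rule attaches a y' = dy/dx factor whenever we differentiate through y.

Set F(x, y) = (left side) − (right side), so the curve is F = 0. Differentiating each term of F:
  d/dx[2x^2y] = 2x^2·y' + 4xy
  d/dx[y^2] = 2y·y'
  d/dx[-13] = 0

Collecting, the y'-free part is the partial derivative in x and the y' coefficient is the partial derivative in y:
  ∂F/∂x = 4xy
  ∂F/∂y = 2x^2 + 2y

so d/dx[F(x, y(x))] = ∂F/∂x + (∂F/∂y)·y' = 0. Rearranging,
  dy/dx = -(∂F/∂x)/(∂F/∂y) = -(4xy)/(2x^2 + 2y) = -2xy/(x^2 + y)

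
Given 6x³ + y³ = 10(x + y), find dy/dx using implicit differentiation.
Take d/dx of both sides. Since y is implicitly a function of x, the chain rule attaches a y' = dy/dx factor whenever we differentiate through y.

Set F(x, y) = (left side) − (right side), so the curve is F = 0. Differentiating each term of F:
  d/dx[6x^3] = 18x^2
  d/dx[-10x] = -10
  d/dx[y^3] = 3y^2·y'
  d/dx[-10y] = -10·y'

Collecting, the y'-free part is the partial derivative in x and the y' coefficient is the partial derivative in y:
  ∂F/∂x = 18x^2 - 10
  ∂F/∂y = 3y^2 - 10

so d/dx[F(x, y(x))] = ∂F/∂x + (∂F/∂y)·y' = 0. Rearranging,
  dy/dx = -(∂F/∂x)/(∂F/∂y) = -(18x^2 - 10)/(3y^2 - 10) = 2(5 - 9x^2)/(3y^2 - 10)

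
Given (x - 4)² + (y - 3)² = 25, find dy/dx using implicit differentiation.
Apply d/dx to both sides, remembering that y depends on x. Each occurrence of y therefore brings in a y' = dy/dx via the chain rule.

With F(x, y) equal to the left-hand side minus the right, differentiate F term by term:
  d/dx[(x - 4)^2] = 2x - 8
  d/dx[(y - 3)^2] = 2·y'(y - 3)
  d/dx[-25] = 0
Adding these up, d/dx[F] = 0 becomes
  (2x - 8) + (2y - 6)·y' = 0,
so isolating y',
  dy/dx = -(2x - 8)/(2y - 6) = (4 - x)/(y - 3)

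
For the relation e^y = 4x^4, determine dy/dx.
Differentiate the relation implicitly: treat y = y(x) and apply the chain rule, so every y-derivative picks up a y' = dy/dx factor.

With everything moved to the left-hand side, differentiate term by term:
  d/dx[-4x^4] = -16x^3
  d/dx[e^(y)] = y'·e^(y)

Separating the contributions that come from x directly and those that come through y:
  without y':      -16x^3
  multiplying y':  e^(y)

so (-16x^3) + (e^(y))·y' = 0, and therefore
  dy/dx = -(-16x^3)/(e^(y)) = 16x^3e^(-y)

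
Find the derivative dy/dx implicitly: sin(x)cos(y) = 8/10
Differentiate both sides with respect to x, treating y as y(x). By the chain rule, any term containing y contributes a factor of y' = dy/dx when we differentiate it.

Move every term to one side and write the relation as F(x, y) = 0. Term by term,
  d/dx[sin(x)·cos(y)] = -y'·sin(x)·sin(y) + cos(x)·cos(y)
  d/dx[-4/5] = 0

The pieces without y' make up ∂F/∂x and the coefficient of y' is ∂F/∂y:
  ∂F/∂x = cos(x)·cos(y),
  ∂F/∂y = -sin(x)·sin(y).

Since d/dx[F] = ∂F/∂x + (∂F/∂y)·y' = 0, solve for y':
  (∂F/∂y)·y' = -∂F/∂x
  dy/dx = -(∂F/∂x)/(∂F/∂y) = -(cos(x)·cos(y))/(-sin(x)·sin(y)) = 1/(tan(x)·tan(y))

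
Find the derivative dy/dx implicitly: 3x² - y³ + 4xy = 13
Differentiate both sides with respect to x, treating y as y(x). By the chain rule, any term containing y contributes a factor of y' = dy/dx when we differentiate it.

Move every term to one side and write the relation as F(x, y) = 0. Term by term,
  d/dx[3x^2] = 6x
  d/dx[4xy] = 4x·y' + 4y
  d/dx[-y^3] = -3y^2·y'
  d/dx[-13] = 0

The pieces without y' make up ∂F/∂x and the coefficient of y' is ∂F/∂y:
  ∂F/∂x = 6x + 4y,
  ∂F/∂y = 4x - 3y^2.

Since d/dx[F] = ∂F/∂x + (∂F/∂y)·y' = 0, solve for y':
  (∂F/∂y)·y' = -∂F/∂x
  dy/dx = -(∂F/∂x)/(∂F/∂y) = -(6x + 4y)/(4x - 3y^2) = 2(-3x - 2y)/(4x - 3y^2)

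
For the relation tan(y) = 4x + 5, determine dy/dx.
Take d/dx of both sides. Since y is implicitly a function of x, the chain rule attaches a y' = dy/dx factor whenever we differentiate through y.

Set F(x, y) = (left side) − (right side), so the curve is F = 0. Differentiating each term of F:
  d/dx[-4x] = -4
  d/dx[tan(y)] = y'(tan(y)^2 + 1)
  d/dx[-5] = 0

Collecting, the y'-free part is the partial derivative in x and the y' coefficient is the partial derivative in y:
  ∂F/∂x = -4
  ∂F/∂y = tan(y)^2 + 1

so d/dx[F(x, y(x))] = ∂F/∂x + (∂F/∂y)·y' = 0. Rearranging,
  dy/dx = -(∂F/∂x)/(∂F/∂y) = -(-4)/(tan(y)^2 + 1) = 4cos(y)^2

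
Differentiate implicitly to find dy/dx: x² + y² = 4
Apply d/dx to both sides, remembering that y depends on x. Each occurrence of y therefore brings in a y' = dy/dx via the chain rule.

With F(x, y) equal to the left-hand side minus the right, differentiate F term by term:
  d/dx[x^2] = 2x
  d/dx[y^2] = 2y·y'
  d/dx[-4] = 0
Adding these up, d/dx[F] = 0 becomes
  (2x) + (2y)·y' = 0,
so isolating y',
  dy/dx = -(2x)/(2y) = -x/y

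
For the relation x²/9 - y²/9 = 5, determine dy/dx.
Differentiate the relation implicitly: treat y = y(x) and apply the chain rule, so every y-derivative picks up a y' = dy/dx factor.

With everything moved to the left-hand side, differentiate term by term:
  d/dx[x^2/9] = 2x/9
  d/dx[-y^2/9] = -2y·y'/9
  d/dx[-5] = 0

Separating the contributions that come from x directly and those that come through y:
  without y':      2x/9
  multiplying y':  -2y/9

so (2x/9) + (-2y/9)·y' = 0, and therefore
  dy/dx = -(2x/9)/(-2y/9) = x/y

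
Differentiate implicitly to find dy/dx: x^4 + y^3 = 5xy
Take d/dx of both sides. Since y is implicitly a function of x, the chain rule attaches a y' = dy/dx factor whenever we differentiate through y.

Set F(x, y) = (left side) − (right side), so the curve is F = 0. Differentiating each term of F:
  d/dx[x^4] = 4x^3
  d/dx[-5xy] = -5x·y' - 5y
  d/dx[y^3] = 3y^2·y'

Collecting, the y'-free part is the partial derivative in x and the y' coefficient is the partial derivative in y:
  ∂F/∂x = 4x^3 - 5y
  ∂F/∂y = -5x + 3y^2

so d/dx[F(x, y(x))] = ∂F/∂x + (∂F/∂y)·y' = 0. Rearranging,
  dy/dx = -(∂F/∂x)/(∂F/∂y) = -(4x^3 - 5y)/(-5x + 3y^2) = (4x^3 - 5y)/(5x - 3y^2)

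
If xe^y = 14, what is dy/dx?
Differentiate both sides with respect to x, treating y as y(x). By the chain rule, any term containing y contributes a factor of y' = dy/dx when we differentiate it.

Move every term to one side and write the relation as F(x, y) = 0. Term by term,
  d/dx[x·e^(y)] = x·y'·e^(y) + e^(y)
  d/dx[-14] = 0

The pieces without y' make up ∂F/∂x and the coefficient of y' is ∂F/∂y:
  ∂F/∂x = e^(y),
  ∂F/∂y = x·e^(y).

Since d/dx[F] = ∂F/∂x + (∂F/∂y)·y' = 0, solve for y':
  (∂F/∂y)·y' = -∂F/∂x
  dy/dx = -(∂F/∂x)/(∂F/∂y) = -(e^(y))/(x·e^(y)) = -1/x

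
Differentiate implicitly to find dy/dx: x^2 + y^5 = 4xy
Take d/dx of both sides. Since y is implicitly a function of x, the chain rule attaches a y' = dy/dx factor whenever we differentiate through y.

Set F(x, y) = (left side) − (right side), so the curve is F = 0. Differentiating each term of F:
  d/dx[x^2] = 2x
  d/dx[-4xy] = -4x·y' - 4y
  d/dx[y^5] = 5y^4·y'

Collecting, the y'-free part is the partial derivative in x and the y' coefficient is the partial derivative in y:
  ∂F/∂x = 2x - 4y
  ∂F/∂y = -4x + 5y^4

so d/dx[F(x, y(x))] = ∂F/∂x + (∂F/∂y)·y' = 0. Rearranging,
  dy/dx = -(∂F/∂x)/(∂F/∂y) = -(2x - 4y)/(-4x + 5y^4) = 2(x - 2y)/(4x - 5y^4)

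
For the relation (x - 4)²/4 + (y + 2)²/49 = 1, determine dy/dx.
Take d/dx of both sides. Since y is implicitly a function of x, the chain rule attaches a y' = dy/dx factor whenever we differentiate through y.

Set F(x, y) = (left side) − (right side), so the curve is F = 0. Differentiating each term of F:
  d/dx[(x - 4)^2/4] = x/2 - 2
  d/dx[(y + 2)^2/49] = 2·y'(y + 2)/49
  d/dx[-1] = 0

Collecting, the y'-free part is the partial derivative in x and the y' coefficient is the partial derivative in y:
  ∂F/∂x = x/2 - 2
  ∂F/∂y = 2y/49 + 4/49

so d/dx[F(x, y(x))] = ∂F/∂x + (∂F/∂y)·y' = 0. Rearranging,
  dy/dx = -(∂F/∂x)/(∂F/∂y) = -(x/2 - 2)/(2y/49 + 4/49)
        = -((x - 4)/2)/(2(y + 2)/49) = 49(4 - x)/(4(y + 2))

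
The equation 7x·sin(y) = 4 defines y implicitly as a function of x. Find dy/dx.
Take d/dx of both sides. Since y is implicitly a function of x, the chain rule attaches a y' = dy/dx factor whenever we differentiate through y.

Set F(x, y) = (left side) − (right side), so the curve is F = 0. Differentiating each term of F:
  d/dx[7x·sin(y)] = 7x·y'·cos(y) + 7sin(y)
  d/dx[-4] = 0

Collecting, the y'-free part is the partial derivative in x and the y' coefficient is the partial derivative in y:
  ∂F/∂x = 7sin(y)
  ∂F/∂y = 7x·cos(y)

so d/dx[F(x, y(x))] = ∂F/∂x + (∂F/∂y)·y' = 0. Rearranging,
  dy/dx = -(∂F/∂x)/(∂F/∂y) = -(7sin(y))/(7x·cos(y)) = -tan(y)/x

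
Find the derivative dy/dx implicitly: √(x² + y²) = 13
Differentiate the relation implicitly: treat y = y(x) and apply the chain rule, so every y-derivative picks up a y' = dy/dx factor.

With everything moved to the left-hand side, differentiate term by term:
  d/dx[√(x^2 + y^2)] = (x + y·y')/√(x^2 + y^2)
  d/dx[-13] = 0

Separating the contributions that come from x directly and those that come through y:
  without y':      x/√(x^2 + y^2)
  multiplying y':  y/√(x^2 + y^2)

so (x/√(x^2 + y^2)) + (y/√(x^2 + y^2))·y' = 0, and therefore
  dy/dx = -(x/√(x^2 + y^2))/(y/√(x^2 + y^2)) = -x/y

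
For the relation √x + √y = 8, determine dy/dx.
Take d/dx of both sides. Since y is implicitly a function of x, the chain rule attaches a y' = dy/dx factor whenever we differentiate through y.

Set F(x, y) = (left side) − (right side), so the curve is F = 0. Differentiating each term of F:
  d/dx[√(x)] = 1/(2√(x))
  d/dx[√(y)] = y'/(2√(y))
  d/dx[-8] = 0

Collecting, the y'-free part is the partial derivative in x and the y' coefficient is the partial derivative in y:
  ∂F/∂x = 1/(2√(x))
  ∂F/∂y = 1/(2√(y))

so d/dx[F(x, y(x))] = ∂F/∂x + (∂F/∂y)·y' = 0. Rearranging,
  dy/dx = -(∂F/∂x)/(∂F/∂y) = -(1/(2√(x)))/(1/(2√(y))) = -√(y)/√(x)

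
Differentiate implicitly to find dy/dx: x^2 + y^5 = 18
Differentiate both sides with respect to x, treating y as y(x). By the chain rule, any term containing y contributes a factor of y' = dy/dx when we differentiate it.

Move every term to one side and write the relation as F(x, y) = 0. Term by term,
  d/dx[x^2] = 2x
  d/dx[y^5] = 5y^4·y'
  d/dx[-18] = 0

The pieces without y' make up ∂F/∂x and the coefficient of y' is ∂F/∂y:
  ∂F/∂x = 2x,
  ∂F/∂y = 5y^4.

Since d/dx[F] = ∂F/∂x + (∂F/∂y)·y' = 0, solve for y':
  (∂F/∂y)·y' = -∂F/∂x
  dy/dx = -(∂F/∂x)/(∂F/∂y) = -(2x)/(5y^4) = -2x/(5y^4)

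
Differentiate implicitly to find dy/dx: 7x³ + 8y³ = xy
Differentiate both sides with respect to x, treating y as y(x). By the chain rule, any term containing y contributes a factor of y' = dy/dx when we differentiate it.

Move every term to one side and write the relation as F(x, y) = 0. Term by term,
  d/dx[7x^3] = 21x^2
  d/dx[-xy] = -x·y' - y
  d/dx[8y^3] = 24y^2·y'

The pieces without y' make up ∂F/∂x and the coefficient of y' is ∂F/∂y:
  ∂F/∂x = 21x^2 - y,
  ∂F/∂y = -x + 24y^2.

Since d/dx[F] = ∂F/∂x + (∂F/∂y)·y' = 0, solve for y':
  (∂F/∂y)·y' = -∂F/∂x
  dy/dx = -(∂F/∂x)/(∂F/∂y) = -(21x^2 - y)/(-x + 24y^2) = (21x^2 - y)/(x - 24y^2)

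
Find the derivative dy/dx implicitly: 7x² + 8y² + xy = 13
Apply d/dx to both sides, remembering that y depends on x. Each occurrence of y therefore brings in a y' = dy/dx via the chain rule.

With F(x, y) equal to the left-hand side minus the right, differentiate F term by term:
  d/dx[7x^2] = 14x
  d/dx[xy] = x·y' + y
  d/dx[8y^2] = 16y·y'
  d/dx[-13] = 0
Adding these up, d/dx[F] = 0 becomes
  (14x + y) + (x + 16y)·y' = 0,
so isolating y',
  dy/dx = -(14x + y)/(x + 16y) = (-14x - y)/(x + 16y)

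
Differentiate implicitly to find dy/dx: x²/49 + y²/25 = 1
Differentiate both sides with respect to x, treating y as y(x). By the chain rule, any term containing y contributes a factor of y' = dy/dx when we differentiate it.

Move every term to one side and write the relation as F(x, y) = 0. Term by term,
  d/dx[x^2/49] = 2x/49
  d/dx[y^2/25] = 2y·y'/25
  d/dx[-1] = 0

The pieces without y' make up ∂F/∂x and the coefficient of y' is ∂F/∂y:
  ∂F/∂x = 2x/49,
  ∂F/∂y = 2y/25.

Since d/dx[F] = ∂F/∂x + (∂F/∂y)·y' = 0, solve for y':
  (∂F/∂y)·y' = -∂F/∂x
  dy/dx = -(∂F/∂x)/(∂F/∂y) = -(2x/49)/(2y/25) = -25x/(49y)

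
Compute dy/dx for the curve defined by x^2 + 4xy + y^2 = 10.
Differentiate the relation implicitly: treat y = y(x) and apply the chain rule, so every y-derivative picks up a y' = dy/dx factor.

With everything moved to the left-hand side, differentiate term by term:
  d/dx[x^2] = 2x
  d/dx[4xy] = 4x·y' + 4y
  d/dx[y^2] = 2y·y'
  d/dx[-10] = 0

Separating the contributions that come from x directly and those that come through y:
  without y':      2x + 4y
  multiplying y':  4x + 2y

so (2x + 4y) + (4x + 2y)·y' = 0, and therefore
  dy/dx = -(2x + 4y)/(4x + 2y) = (-x - 2y)/(2x + y)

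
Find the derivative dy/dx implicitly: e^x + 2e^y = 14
Apply d/dx to both sides, remembering that y depends on x. Each occurrence of y therefore brings in a y' = dy/dx via the chain rule.

With F(x, y) equal to the left-hand side minus the right, differentiate F term by term:
  d/dx[e^(x)] = e^(x)
  d/dx[2e^(y)] = 2·y'·e^(y)
  d/dx[-14] = 0
Adding these up, d/dx[F] = 0 becomes
  (e^(x)) + (2e^(y))·y' = 0,
so isolating y',
  dy/dx = -(e^(x))/(2e^(y)) = -e^(x - y)/2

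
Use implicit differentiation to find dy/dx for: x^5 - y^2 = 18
Differentiate both sides with respect to x, treating y as y(x). By the chain rule, any term containing y contributes a factor of y' = dy/dx when we differentiate it.

Move every term to one side and write the relation as F(x, y) = 0. Term by term,
  d/dx[x^5] = 5x^4
  d/dx[-y^2] = -2y·y'
  d/dx[-18] = 0

The pieces without y' make up ∂F/∂x and the coefficient of y' is ∂F/∂y:
  ∂F/∂x = 5x^4,
  ∂F/∂y = -2y.

Since d/dx[F] = ∂F/∂x + (∂F/∂y)·y' = 0, solve for y':
  (∂F/∂y)·y' = -∂F/∂x
  dy/dx = -(∂F/∂x)/(∂F/∂y) = -(5x^4)/(-2y) = 5x^4/(2y)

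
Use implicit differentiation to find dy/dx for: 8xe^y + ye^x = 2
Differentiate the relation implicitly: treat y = y(x) and apply the chain rule, so every y-derivative picks up a y' = dy/dx factor.

With everything moved to the left-hand side, differentiate term by term:
  d/dx[8x·e^(y)] = 8x·y'·e^(y) + 8e^(y)
  d/dx[y·e^(x)] = y·e^(x) + y'·e^(x)
  d/dx[-2] = 0

Separating the contributions that come from x directly and those that come through y:
  without y':      y·e^(x) + 8e^(y)
  multiplying y':  8x·e^(y) + e^(x)

so (y·e^(x) + 8e^(y)) + (8x·e^(y) + e^(x))·y' = 0, and therefore
  dy/dx = -(y·e^(x) + 8e^(y))/(8x·e^(y) + e^(x)) = (-y·e^(x) - 8e^(y))/(8x·e^(y) + e^(x))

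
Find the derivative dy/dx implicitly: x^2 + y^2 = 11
Differentiate both sides with respect to x, treating y as y(x). By the chain rule, any term containing y contributes a factor of y' = dy/dx when we differentiate it.

Move every term to one side and write the relation as F(x, y) = 0. Term by term,
  d/dx[x^2] = 2x
  d/dx[y^2] = 2y·y'
  d/dx[-11] = 0

The pieces without y' make up ∂F/∂x and the coefficient of y' is ∂F/∂y:
  ∂F/∂x = 2x,
  ∂F/∂y = 2y.

Since d/dx[F] = ∂F/∂x + (∂F/∂y)·y' = 0, solve for y':
  (∂F/∂y)·y' = -∂F/∂x
  dy/dx = -(∂F/∂x)/(∂F/∂y) = -(2x)/(2y) = -x/y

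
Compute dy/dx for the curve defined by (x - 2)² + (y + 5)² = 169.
Take d/dx of both sides. Since y is implicitly a function of x, the chain rule attaches a y' = dy/dx factor whenever we differentiate through y.

Set F(x, y) = (left side) − (right side), so the curve is F = 0. Differentiating each term of F:
  d/dx[(x - 2)^2] = 2x - 4
  d/dx[(y + 5)^2] = 2·y'(y + 5)
  d/dx[-169] = 0

Collecting, the y'-free part is the partial derivative in x and the y' coefficient is the partial derivative in y:
  ∂F/∂x = 2x - 4
  ∂F/∂y = 2y + 10

so d/dx[F(x, y(x))] = ∂F/∂x + (∂F/∂y)·y' = 0. Rearranging,
  dy/dx = -(∂F/∂x)/(∂F/∂y) = -(2x - 4)/(2y + 10) = (2 - x)/(y + 5)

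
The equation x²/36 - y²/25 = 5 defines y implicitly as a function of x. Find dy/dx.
Apply d/dx to both sides, remembering that y depends on x. Each occurrence of y therefore brings in a y' = dy/dx via the chain rule.

With F(x, y) equal to the left-hand side minus the right, differentiate F term by term:
  d/dx[x^2/36] = x/18
  d/dx[-y^2/25] = -2y·y'/25
  d/dx[-5] = 0
Adding these up, d/dx[F] = 0 becomes
  (x/18) + (-2y/25)·y' = 0,
so isolating y',
  dy/dx = -(x/18)/(-2y/25) = 25x/(36y)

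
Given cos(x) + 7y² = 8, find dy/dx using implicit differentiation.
Apply d/dx to both sides, remembering that y depends on x. Each occurrence of y therefore brings in a y' = dy/dx via the chain rule.

With F(x, y) equal to the left-hand side minus the right, differentiate F term by term:
  d/dx[7y^2] = 14y·y'
  d/dx[cos(x)] = -sin(x)
  d/dx[-8] = 0
Adding these up, d/dx[F] = 0 becomes
  (-sin(x)) + (14y)·y' = 0,
so isolating y',
  dy/dx = -(-sin(x))/(14y) = sin(x)/(14y)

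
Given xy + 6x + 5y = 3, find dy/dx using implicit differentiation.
Apply d/dx to both sides, remembering that y depends on x. Each occurrence of y therefore brings in a y' = dy/dx via the chain rule.

With F(x, y) equal to the left-hand side minus the right, differentiate F term by term:
  d/dx[xy] = x·y' + y
  d/dx[6x] = 6
  d/dx[5y] = 5·y'
  d/dx[-3] = 0
Adding these up, d/dx[F] = 0 becomes
  (y + 6) + (x + 5)·y' = 0,
so isolating y',
  dy/dx = -(y + 6)/(x + 5) = (-y - 6)/(x + 5)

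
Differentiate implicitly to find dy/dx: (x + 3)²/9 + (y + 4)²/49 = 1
Differentiate both sides with respect to x, treating y as y(x). By the chain rule, any term containing y contributes a factor of y' = dy/dx when we differentiate it.

Move every term to one side and write the relation as F(x, y) = 0. Term by term,
  d/dx[(x + 3)^2/9] = 2x/9 + 2/3
  d/dx[(y + 4)^2/49] = 2·y'(y + 4)/49
  d/dx[-1] = 0

The pieces without y' make up ∂F/∂x and the coefficient of y' is ∂F/∂y:
  ∂F/∂x = 2x/9 + 2/3,
  ∂F/∂y = 2y/49 + 8/49.

Since d/dx[F] = ∂F/∂x + (∂F/∂y)·y' = 0, solve for y':
  (∂F/∂y)·y' = -∂F/∂x
  dy/dx = -(∂F/∂x)/(∂F/∂y) = -(2x/9 + 2/3)/(2y/49 + 8/49)
        = -(2(x + 3)/9)/(2(y + 4)/49) = 49(-x - 3)/(9(y + 4))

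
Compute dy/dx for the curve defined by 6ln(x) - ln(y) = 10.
Take d/dx of both sides. Since y is implicitly a function of x, the chain rule attaches a y' = dy/dx factor whenever we differentiate through y.

Set F(x, y) = (left side) − (right side), so the curve is F = 0. Differentiating each term of F:
  d/dx[6ln(x)] = 6/x
  d/dx[-ln(y)] = -y'/y
  d/dx[-10] = 0

Collecting, the y'-free part is the partial derivative in x and the y' coefficient is the partial derivative in y:
  ∂F/∂x = 6/x
  ∂F/∂y = -1/y

so d/dx[F(x, y(x))] = ∂F/∂x + (∂F/∂y)·y' = 0. Rearranging,
  dy/dx = -(∂F/∂x)/(∂F/∂y) = -(6/x)/(-1/y) = 6y/x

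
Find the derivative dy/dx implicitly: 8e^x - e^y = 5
Differentiate the relation implicitly: treat y = y(x) and apply the chain rule, so every y-derivative picks up a y' = dy/dx factor.

With everything moved to the left-hand side, differentiate term by term:
  d/dx[8e^(x)] = 8e^(x)
  d/dx[-e^(y)] = -y'·e^(y)
  d/dx[-5] = 0

Separating the contributions that come from x directly and those that come through y:
  without y':      8e^(x)
  multiplying y':  -e^(y)

so (8e^(x)) + (-e^(y))·y' = 0, and therefore
  dy/dx = -(8e^(x))/(-e^(y)) = 8e^(x - y)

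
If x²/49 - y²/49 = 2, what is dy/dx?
Apply d/dx to both sides, remembering that y depends on x. Each occurrence of y therefore brings in a y' = dy/dx via the chain rule.

With F(x, y) equal to the left-hand side minus the right, differentiate F term by term:
  d/dx[x^2/49] = 2x/49
  d/dx[-y^2/49] = -2y·y'/49
  d/dx[-2] = 0
Adding these up, d/dx[F] = 0 becomes
  (2x/49) + (-2y/49)·y' = 0,
so isolating y',
  dy/dx = -(2x/49)/(-2y/49) = x/y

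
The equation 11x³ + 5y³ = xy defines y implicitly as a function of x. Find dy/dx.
Differentiate the relation implicitly: treat y = y(x) and apply the chain rule, so every y-derivative picks up a y' = dy/dx factor.

With everything moved to the left-hand side, differentiate term by term:
  d/dx[11x^3] = 33x^2
  d/dx[-xy] = -x·y' - y
  d/dx[5y^3] = 15y^2·y'

Separating the contributions that come from x directly and those that come through y:
  without y':      33x^2 - y
  multiplying y':  -x + 15y^2

so (33x^2 - y) + (-x + 15y^2)·y' = 0, and therefore
  dy/dx = -(33x^2 - y)/(-x + 15y^2) = (33x^2 - y)/(x - 15y^2)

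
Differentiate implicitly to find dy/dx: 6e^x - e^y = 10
Take d/dx of both sides. Since y is implicitly a function of x, the chain rule attaches a y' = dy/dx factor whenever we differentiate through y.

Set F(x, y) = (left side) − (right side), so the curve is F = 0. Differentiating each term of F:
  d/dx[6e^(x)] = 6e^(x)
  d/dx[-e^(y)] = -y'·e^(y)
  d/dx[-10] = 0

Collecting, the y'-free part is the partial derivative in x and the y' coefficient is the partial derivative in y:
  ∂F/∂x = 6e^(x)
  ∂F/∂y = -e^(y)

so d/dx[F(x, y(x))] = ∂F/∂x + (∂F/∂y)·y' = 0. Rearranging,
  dy/dx = -(∂F/∂x)/(∂F/∂y) = -(6e^(x))/(-e^(y)) = 6e^(x - y)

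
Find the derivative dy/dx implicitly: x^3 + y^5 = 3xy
Differentiate both sides with respect to x, treating y as y(x). By the chain rule, any term containing y contributes a factor of y' = dy/dx when we differentiate it.

Move every term to one side and write the relation as F(x, y) = 0. Term by term,
  d/dx[x^3] = 3x^2
  d/dx[-3xy] = -3x·y' - 3y
  d/dx[y^5] = 5y^4·y'

The pieces without y' make up ∂F/∂x and the coefficient of y' is ∂F/∂y:
  ∂F/∂x = 3x^2 - 3y,
  ∂F/∂y = -3x + 5y^4.

Since d/dx[F] = ∂F/∂x + (∂F/∂y)·y' = 0, solve for y':
  (∂F/∂y)·y' = -∂F/∂x
  dy/dx = -(∂F/∂x)/(∂F/∂y) = -(3x^2 - 3y)/(-3x + 5y^4) = 3(x^2 - y)/(3x - 5y^4)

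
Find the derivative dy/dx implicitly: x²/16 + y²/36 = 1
Differentiate the relation implicitly: treat y = y(x) and apply the chain rule, so every y-derivative picks up a y' = dy/dx factor.

With everything moved to the left-hand side, differentiate term by term:
  d/dx[x^2/16] = x/8
  d/dx[y^2/36] = y·y'/18
  d/dx[-1] = 0

Separating the contributions that come from x directly and those that come through y:
  without y':      x/8
  multiplying y':  y/18

so (x/8) + (y/18)·y' = 0, and therefore
  dy/dx = -(x/8)/(y/18) = -9x/(4y)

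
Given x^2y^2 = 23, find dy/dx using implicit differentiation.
Differentiate the relation implicitly: treat y = y(x) and apply the chain rule, so every y-derivative picks up a y' = dy/dx factor.

With everything moved to the left-hand side, differentiate term by term:
  d/dx[x^2y^2] = 2x^2y·y' + 2xy^2
  d/dx[-23] = 0

Separating the contributions that come from x directly and those that come through y:
  without y':      2xy^2
  multiplying y':  2x^2y

so (2xy^2) + (2x^2y)·y' = 0, and therefore
  dy/dx = -(2xy^2)/(2x^2y) = -y/x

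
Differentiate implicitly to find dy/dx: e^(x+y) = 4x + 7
Take d/dx of both sides. Since y is implicitly a function of x, the chain rule attaches a y' = dy/dx factor whenever we differentiate through y.

Set F(x, y) = (left side) − (right side), so the curve is F = 0. Differentiating each term of F:
  d/dx[-4x] = -4
  d/dx[e^(x + y)] = (y' + 1)·e^(x + y)
  d/dx[-7] = 0

Collecting, the y'-free part is the partial derivative in x and the y' coefficient is the partial derivative in y:
  ∂F/∂x = e^(x + y) - 4
  ∂F/∂y = e^(x + y)

so d/dx[F(x, y(x))] = ∂F/∂x + (∂F/∂y)·y' = 0. Rearranging,
  dy/dx = -(∂F/∂x)/(∂F/∂y) = -(e^(x + y) - 4)/(e^(x + y)) = 4e^(-x - y) - 1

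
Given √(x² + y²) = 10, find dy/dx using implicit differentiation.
Differentiate the relation implicitly: treat y = y(x) and apply the chain rule, so every y-derivative picks up a y' = dy/dx factor.

With everything moved to the left-hand side, differentiate term by term:
  d/dx[√(x^2 + y^2)] = (x + y·y')/√(x^2 + y^2)
  d/dx[-10] = 0

Separating the contributions that come from x directly and those that come through y:
  without y':      x/√(x^2 + y^2)
  multiplying y':  y/√(x^2 + y^2)

so (x/√(x^2 + y^2)) + (y/√(x^2 + y^2))·y' = 0, and therefore
  dy/dx = -(x/√(x^2 + y^2))/(y/√(x^2 + y^2)) = -x/y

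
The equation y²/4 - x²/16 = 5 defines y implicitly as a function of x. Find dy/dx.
Differentiate both sides with respect to x, treating y as y(x). By the chain rule, any term containing y contributes a factor of y' = dy/dx when we differentiate it.

Move every term to one side and write the relation as F(x, y) = 0. Term by term,
  d/dx[-x^2/16] = -x/8
  d/dx[y^2/4] = y·y'/2
  d/dx[-5] = 0

The pieces without y' make up ∂F/∂x and the coefficient of y' is ∂F/∂y:
  ∂F/∂x = -x/8,
  ∂F/∂y = y/2.

Since d/dx[F] = ∂F/∂x + (∂F/∂y)·y' = 0, solve for y':
  (∂F/∂y)·y' = -∂F/∂x
  dy/dx = -(∂F/∂x)/(∂F/∂y) = -(-x/8)/(y/2) = x/(4y)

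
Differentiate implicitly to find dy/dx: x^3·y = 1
Apply d/dx to both sides, remembering that y depends on x. Each occurrence of y therefore brings in a y' = dy/dx via the chain rule.

With F(x, y) equal to the left-hand side minus the right, differentiate F term by term:
  d/dx[x^3y] = x^3·y' + 3x^2y
  d/dx[-1] = 0
Adding these up, d/dx[F] = 0 becomes
  (3x^2y) + (x^3)·y' = 0,
so isolating y',
  dy/dx = -(3x^2y)/(x^3) = -3y/x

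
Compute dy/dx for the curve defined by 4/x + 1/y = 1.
Differentiate the relation implicitly: treat y = y(x) and apply the chain rule, so every y-derivative picks up a y' = dy/dx factor.

With everything moved to the left-hand side, differentiate term by term:
  d/dx[1/y] = -y'/y^2
  d/dx[4/x] = -4/x^2
  d/dx[-1] = 0

Separating the contributions that come from x directly and those that come through y:
  without y':      -4/x^2
  multiplying y':  -1/y^2

so (-4/x^2) + (-1/y^2)·y' = 0, and therefore
  dy/dx = -(-4/x^2)/(-1/y^2) = -4y^2/x^2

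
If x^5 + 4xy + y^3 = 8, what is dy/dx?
Take d/dx of both sides. Since y is implicitly a function of x, the chain rule attaches a y' = dy/dx factor whenever we differentiate through y.

Set F(x, y) = (left side) − (right side), so the curve is F = 0. Differentiating each term of F:
  d/dx[x^5] = 5x^4
  d/dx[4xy] = 4x·y' + 4y
  d/dx[y^3] = 3y^2·y'
  d/dx[-8] = 0

Collecting, the y'-free part is the partial derivative in x and the y' coefficient is the partial derivative in y:
  ∂F/∂x = 5x^4 + 4y
  ∂F/∂y = 4x + 3y^2

so d/dx[F(x, y(x))] = ∂F/∂x + (∂F/∂y)·y' = 0. Rearranging,
  dy/dx = -(∂F/∂x)/(∂F/∂y) = -(5x^4 + 4y)/(4x + 3y^2) = (-5x^4 - 4y)/(4x + 3y^2)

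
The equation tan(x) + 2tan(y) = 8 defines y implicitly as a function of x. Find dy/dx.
Apply d/dx to both sides, remembering that y depends on x. Each occurrence of y therefore brings in a y' = dy/dx via the chain rule.

With F(x, y) equal to the left-hand side minus the right, differentiate F term by term:
  d/dx[tan(x)] = tan(x)^2 + 1
  d/dx[2tan(y)] = 2·y'(tan(y)^2 + 1)
  d/dx[-8] = 0
Adding these up, d/dx[F] = 0 becomes
  (tan(x)^2 + 1) + (2tan(y)^2 + 2)·y' = 0,
so isolating y',
  dy/dx = -(tan(x)^2 + 1)/(2tan(y)^2 + 2) = -cos(y)^2/(2cos(x)^2)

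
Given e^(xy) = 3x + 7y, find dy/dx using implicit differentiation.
Apply d/dx to both sides, remembering that y depends on x. Each occurrence of y therefore brings in a y' = dy/dx via the chain rule.

With F(x, y) equal to the left-hand side minus the right, differentiate F term by term:
  d/dx[-3x] = -3
  d/dx[-7y] = -7·y'
  d/dx[e^(xy)] = (x·y' + y)·e^(xy)
Adding these up, d/dx[F] = 0 becomes
  (y·e^(xy) - 3) + (x·e^(xy) - 7)·y' = 0,
so isolating y',
  dy/dx = -(y·e^(xy) - 3)/(x·e^(xy) - 7) = (-y·e^(xy) + 3)/(x·e^(xy) - 7)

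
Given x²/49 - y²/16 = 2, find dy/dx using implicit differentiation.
Apply d/dx to both sides, remembering that y depends on x. Each occurrence of y therefore brings in a y' = dy/dx via the chain rule.

With F(x, y) equal to the left-hand side minus the right, differentiate F term by term:
  d/dx[x^2/49] = 2x/49
  d/dx[-y^2/16] = -y·y'/8
  d/dx[-2] = 0
Adding these up, d/dx[F] = 0 becomes
  (2x/49) + (-y/8)·y' = 0,
so isolating y',
  dy/dx = -(2x/49)/(-y/8) = 16x/(49y)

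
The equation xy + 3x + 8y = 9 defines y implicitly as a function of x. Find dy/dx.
Apply d/dx to both sides, remembering that y depends on x. Each occurrence of y therefore brings in a y' = dy/dx via the chain rule.

With F(x, y) equal to the left-hand side minus the right, differentiate F term by term:
  d/dx[xy] = x·y' + y
  d/dx[3x] = 3
  d/dx[8y] = 8·y'
  d/dx[-9] = 0
Adding these up, d/dx[F] = 0 becomes
  (y + 3) + (x + 8)·y' = 0,
so isolating y',
  dy/dx = -(y + 3)/(x + 8) = (-y - 3)/(x + 8)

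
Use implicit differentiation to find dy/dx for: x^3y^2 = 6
Apply d/dx to both sides, remembering that y depends on x. Each occurrence of y therefore brings in a y' = dy/dx via the chain rule.

With F(x, y) equal to the left-hand side minus the right, differentiate F term by term:
  d/dx[x^3y^2] = 2x^3y·y' + 3x^2y^2
  d/dx[-6] = 0
Adding these up, d/dx[F] = 0 becomes
  (3x^2y^2) + (2x^3y)·y' = 0,
so isolating y',
  dy/dx = -(3x^2y^2)/(2x^3y) = -3y/(2x)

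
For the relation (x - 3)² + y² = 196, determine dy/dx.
Differentiate the relation implicitly: treat y = y(x) and apply the chain rule, so every y-derivative picks up a y' = dy/dx factor.

With everything moved to the left-hand side, differentiate term by term:
  d/dx[y^2] = 2y·y'
  d/dx[(x - 3)^2] = 2x - 6
  d/dx[-196] = 0

Separating the contributions that come from x directly and those that come through y:
  without y':      2x - 6
  multiplying y':  2y

so (2x - 6) + (2y)·y' = 0, and therefore
  dy/dx = -(2x - 6)/(2y) = (3 - x)/y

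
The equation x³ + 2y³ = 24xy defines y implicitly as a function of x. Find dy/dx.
Differentiate the relation implicitly: treat y = y(x) and apply the chain rule, so every y-derivative picks up a y' = dy/dx factor.

With everything moved to the left-hand side, differentiate term by term:
  d/dx[x^3] = 3x^2
  d/dx[-24xy] = -24x·y' - 24y
  d/dx[2y^3] = 6y^2·y'

Separating the contributions that come from x directly and those that come through y:
  without y':      3x^2 - 24y
  multiplying y':  -24x + 6y^2

so (3x^2 - 24y) + (-24x + 6y^2)·y' = 0, and therefore
  dy/dx = -(3x^2 - 24y)/(-24x + 6y^2) = (x^2 - 8y)/(2(4x - y^2))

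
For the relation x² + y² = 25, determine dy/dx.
Take d/dx of both sides. Since y is implicitly a function of x, the chain rule attaches a y' = dy/dx factor whenever we differentiate through y.

Set F(x, y) = (left side) − (right side), so the curve is F = 0. Differentiating each term of F:
  d/dx[x^2] = 2x
  d/dx[y^2] = 2y·y'
  d/dx[-25] = 0

Collecting, the y'-free part is the partial derivative in x and the y' coefficient is the partial derivative in y:
  ∂F/∂x = 2x
  ∂F/∂y = 2y

so d/dx[F(x, y(x))] = ∂F/∂x + (∂F/∂y)·y' = 0. Rearranging,
  dy/dx = -(∂F/∂x)/(∂F/∂y) = -(2x)/(2y) = -x/y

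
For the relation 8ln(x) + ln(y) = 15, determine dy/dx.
Differentiate both sides with respect to x, treating y as y(x). By the chain rule, any term containing y contributes a factor of y' = dy/dx when we differentiate it.

Move every term to one side and write the relation as F(x, y) = 0. Term by term,
  d/dx[8ln(x)] = 8/x
  d/dx[ln(y)] = y'/y
  d/dx[-15] = 0

The pieces without y' make up ∂F/∂x and the coefficient of y' is ∂F/∂y:
  ∂F/∂x = 8/x,
  ∂F/∂y = 1/y.

Since d/dx[F] = ∂F/∂x + (∂F/∂y)·y' = 0, solve for y':
  (∂F/∂y)·y' = -∂F/∂x
  dy/dx = -(∂F/∂x)/(∂F/∂y) = -(8/x)/(1/y) = -8y/x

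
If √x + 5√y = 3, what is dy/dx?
Differentiate the relation implicitly: treat y = y(x) and apply the chain rule, so every y-derivative picks up a y' = dy/dx factor.

With everything moved to the left-hand side, differentiate term by term:
  d/dx[√(x)] = 1/(2√(x))
  d/dx[5√(y)] = 5·y'/(2√(y))
  d/dx[-3] = 0

Separating the contributions that come from x directly and those that come through y:
  without y':      1/(2√(x))
  multiplying y':  5/(2√(y))

so (1/(2√(x))) + (5/(2√(y)))·y' = 0, and therefore
  dy/dx = -(1/(2√(x)))/(5/(2√(y))) = -√(y)/(5√(x))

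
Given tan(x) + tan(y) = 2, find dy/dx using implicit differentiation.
Take d/dx of both sides. Since y is implicitly a function of x, the chain rule attaches a y' = dy/dx factor whenever we differentiate through y.

Set F(x, y) = (left side) − (right side), so the curve is F = 0. Differentiating each term of F:
  d/dx[tan(x)] = tan(x)^2 + 1
  d/dx[tan(y)] = y'(tan(y)^2 + 1)
  d/dx[-2] = 0

Collecting, the y'-free part is the partial derivative in x and the y' coefficient is the partial derivative in y:
  ∂F/∂x = tan(x)^2 + 1
  ∂F/∂y = tan(y)^2 + 1

so d/dx[F(x, y(x))] = ∂F/∂x + (∂F/∂y)·y' = 0. Rearranging,
  dy/dx = -(∂F/∂x)/(∂F/∂y) = -(tan(x)^2 + 1)/(tan(y)^2 + 1) = -cos(y)^2/cos(x)^2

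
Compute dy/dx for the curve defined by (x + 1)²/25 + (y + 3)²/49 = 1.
Apply d/dx to both sides, remembering that y depends on x. Each occurrence of y therefore brings in a y' = dy/dx via the chain rule.

With F(x, y) equal to the left-hand side minus the right, differentiate F term by term:
  d/dx[(x + 1)^2/25] = 2x/25 + 2/25
  d/dx[(y + 3)^2/49] = 2·y'(y + 3)/49
  d/dx[-1] = 0
Adding these up, d/dx[F] = 0 becomes
  (2x/25 + 2/25) + (2y/49 + 6/49)·y' = 0,
so isolating y',
  dy/dx = -(2x/25 + 2/25)/(2y/49 + 6/49)
        = -(2(x + 1)/25)/(2(y + 3)/49) = 49(-x - 1)/(25(y + 3))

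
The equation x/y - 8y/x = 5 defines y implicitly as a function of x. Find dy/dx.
Take d/dx of both sides. Since y is implicitly a function of x, the chain rule attaches a y' = dy/dx factor whenever we differentiate through y.

Set F(x, y) = (left side) − (right side), so the curve is F = 0. Differentiating each term of F:
  d/dx[x/y] = -x·y'/y^2 + 1/y
  d/dx[-8y/x] = -8·y'/x + 8y/x^2
  d/dx[-5] = 0

Collecting, the y'-free part is the partial derivative in x and the y' coefficient is the partial derivative in y:
  ∂F/∂x = 1/y + 8y/x^2
  ∂F/∂y = -x/y^2 - 8/x

so d/dx[F(x, y(x))] = ∂F/∂x + (∂F/∂y)·y' = 0. Rearranging,
  dy/dx = -(∂F/∂x)/(∂F/∂y) = -(1/y + 8y/x^2)/(-x/y^2 - 8/x)
        = -((x^2 + 8y^2)/(x^2y))/(-(x^2 + 8y^2)/(xy^2)) = y/x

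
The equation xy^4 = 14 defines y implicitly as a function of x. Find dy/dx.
Differentiate both sides with respect to x, treating y as y(x). By the chain rule, any term containing y contributes a factor of y' = dy/dx when we differentiate it.

Move every term to one side and write the relation as F(x, y) = 0. Term by term,
  d/dx[xy^4] = 4xy^3·y' + y^4
  d/dx[-14] = 0

The pieces without y' make up ∂F/∂x and the coefficient of y' is ∂F/∂y:
  ∂F/∂x = y^4,
  ∂F/∂y = 4xy^3.

Since d/dx[F] = ∂F/∂x + (∂F/∂y)·y' = 0, solve for y':
  (∂F/∂y)·y' = -∂F/∂x
  dy/dx = -(∂F/∂x)/(∂F/∂y) = -(y^4)/(4xy^3) = -y/(4x)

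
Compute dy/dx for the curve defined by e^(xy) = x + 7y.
Apply d/dx to both sides, remembering that y depends on x. Each occurrence of y therefore brings in a y' = dy/dx via the chain rule.

With F(x, y) equal to the left-hand side minus the right, differentiate F term by term:
  d/dx[-x] = -1
  d/dx[-7y] = -7·y'
  d/dx[e^(xy)] = (x·y' + y)·e^(xy)
Adding these up, d/dx[F] = 0 becomes
  (y·e^(xy) - 1) + (x·e^(xy) - 7)·y' = 0,
so isolating y',
  dy/dx = -(y·e^(xy) - 1)/(x·e^(xy) - 7) = (-y·e^(xy) + 1)/(x·e^(xy) - 7)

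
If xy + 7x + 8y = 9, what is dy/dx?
Apply d/dx to both sides, remembering that y depends on x. Each occurrence of y therefore brings in a y' = dy/dx via the chain rule.

With F(x, y) equal to the left-hand side minus the right, differentiate F term by term:
  d/dx[xy] = x·y' + y
  d/dx[7x] = 7
  d/dx[8y] = 8·y'
  d/dx[-9] = 0
Adding these up, d/dx[F] = 0 becomes
  (y + 7) + (x + 8)·y' = 0,
so isolating y',
  dy/dx = -(y + 7)/(x + 8) = (-y - 7)/(x + 8)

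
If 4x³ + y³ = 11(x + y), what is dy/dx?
Apply d/dx to both sides, remembering that y depends on x. Each occurrence of y therefore brings in a y' = dy/dx via the chain rule.

With F(x, y) equal to the left-hand side minus the right, differentiate F term by term:
  d/dx[4x^3] = 12x^2
  d/dx[-11x] = -11
  d/dx[y^3] = 3y^2·y'
  d/dx[-11y] = -11·y'
Adding these up, d/dx[F] = 0 becomes
  (12x^2 - 11) + (3y^2 - 11)·y' = 0,
so isolating y',
  dy/dx = -(12x^2 - 11)/(3y^2 - 11) = (11 - 12x^2)/(3y^2 - 11)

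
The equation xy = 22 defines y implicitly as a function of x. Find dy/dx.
Apply d/dx to both sides, remembering that y depends on x. Each occurrence of y therefore brings in a y' = dy/dx via the chain rule.

With F(x, y) equal to the left-hand side minus the right, differentiate F term by term:
  d/dx[xy] = x·y' + y
  d/dx[-22] = 0
Adding these up, d/dx[F] = 0 becomes
  (y) + (x)·y' = 0,
so isolating y',
  dy/dx = -(y)/(x) = -y/x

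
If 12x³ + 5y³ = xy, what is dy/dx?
Take d/dx of both sides. Since y is implicitly a function of x, the chain rule attaches a y' = dy/dx factor whenever we differentiate through y.

Set F(x, y) = (left side) − (right side), so the curve is F = 0. Differentiating each term of F:
  d/dx[12x^3] = 36x^2
  d/dx[-xy] = -x·y' - y
  d/dx[5y^3] = 15y^2·y'

Collecting, the y'-free part is the partial derivative in x and the y' coefficient is the partial derivative in y:
  ∂F/∂x = 36x^2 - y
  ∂F/∂y = -x + 15y^2

so d/dx[F(x, y(x))] = ∂F/∂x + (∂F/∂y)·y' = 0. Rearranging,
  dy/dx = -(∂F/∂x)/(∂F/∂y) = -(36x^2 - y)/(-x + 15y^2) = (36x^2 - y)/(x - 15y^2)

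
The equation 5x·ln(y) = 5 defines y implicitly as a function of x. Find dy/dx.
Apply d/dx to both sides, remembering that y depends on x. Each occurrence of y therefore brings in a y' = dy/dx via the chain rule.

With F(x, y) equal to the left-hand side minus the right, differentiate F term by term:
  d/dx[5x·ln(y)] = 5x·y'/y + 5ln(y)
  d/dx[-5] = 0
Adding these up, d/dx[F] = 0 becomes
  (5ln(y)) + (5x/y)·y' = 0,
so isolating y',
  dy/dx = -(5ln(y))/(5x/y) = -y·ln(y)/x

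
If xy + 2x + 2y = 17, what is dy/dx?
Take d/dx of both sides. Since y is implicitly a function of x, the chain rule attaches a y' = dy/dx factor whenever we differentiate through y.

Set F(x, y) = (left side) − (right side), so the curve is F = 0. Differentiating each term of F:
  d/dx[xy] = x·y' + y
  d/dx[2x] = 2
  d/dx[2y] = 2·y'
  d/dx[-17] = 0

Collecting, the y'-free part is the partial derivative in x and the y' coefficient is the partial derivative in y:
  ∂F/∂x = y + 2
  ∂F/∂y = x + 2

so d/dx[F(x, y(x))] = ∂F/∂x + (∂F/∂y)·y' = 0. Rearranging,
  dy/dx = -(∂F/∂x)/(∂F/∂y) = -(y + 2)/(x + 2) = (-y - 2)/(x + 2)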